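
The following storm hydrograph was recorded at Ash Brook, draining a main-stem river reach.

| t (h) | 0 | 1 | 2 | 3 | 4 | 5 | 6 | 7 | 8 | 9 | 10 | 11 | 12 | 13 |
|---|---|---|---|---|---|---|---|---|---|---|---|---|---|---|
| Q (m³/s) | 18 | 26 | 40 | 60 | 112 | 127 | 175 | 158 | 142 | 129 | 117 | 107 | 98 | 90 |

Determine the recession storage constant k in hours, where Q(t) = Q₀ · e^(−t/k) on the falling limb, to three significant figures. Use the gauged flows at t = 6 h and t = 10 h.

On the falling limb, Q drops from 175 to 117 m³/s between t = 6 h and t = 10 h (Δt = 4 h).
k = −Δt / ln(Q₂/Q₁) = −4 / ln(117/175) = 9.94 h.

k ≈ 9.94 h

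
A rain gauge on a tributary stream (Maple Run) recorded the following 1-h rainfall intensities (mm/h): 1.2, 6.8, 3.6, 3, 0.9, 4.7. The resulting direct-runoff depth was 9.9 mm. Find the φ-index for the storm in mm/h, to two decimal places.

Only the 4 blocks with intensity above φ contribute runoff: 6.8, 3.6, 3, 4.7 mm/h.
Σ(I−φ)·Δt = d  ⇒  (6.8+3.6+3+4.7 − 4φ)·1 = 9.9
φ = (18.10 − 9.9/1) / 4 = 2.05 mm/h.

φ ≈ 2.05 mm/h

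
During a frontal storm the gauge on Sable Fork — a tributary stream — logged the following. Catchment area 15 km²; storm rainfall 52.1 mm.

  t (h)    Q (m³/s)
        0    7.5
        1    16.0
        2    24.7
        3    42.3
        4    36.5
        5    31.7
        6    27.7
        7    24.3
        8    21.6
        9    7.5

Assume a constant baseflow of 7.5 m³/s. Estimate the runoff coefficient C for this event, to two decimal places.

ΣQ_DR = 164.8 m³/s; V = ΣQ_DR·Δt = 5.933 × 10^5 m³.
Runoff depth d = V / A = 39.55 mm.
C = d / P = 39.55 / 52.1 = 0.76.

C ≈ 0.76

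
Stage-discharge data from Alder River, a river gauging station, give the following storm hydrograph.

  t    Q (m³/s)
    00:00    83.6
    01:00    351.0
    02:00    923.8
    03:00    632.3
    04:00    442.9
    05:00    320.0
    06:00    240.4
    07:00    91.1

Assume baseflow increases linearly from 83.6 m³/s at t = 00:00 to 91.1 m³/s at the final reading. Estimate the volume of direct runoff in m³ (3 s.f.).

Direct-runoff ordinates (Q − Q_b): 0.00, 266.33, 838.06, 545.49, 355.01, 231.04, 150.37, 0.00 m³/s.
ΣQ_DR = 2386 m³/s.
With Δt = 1 h = 3600 s, V = ΣQ_DR · Δt = 2386 × 3600 = 8.59 × 10^6 m³.

V ≈ 8.59 × 10^6 m³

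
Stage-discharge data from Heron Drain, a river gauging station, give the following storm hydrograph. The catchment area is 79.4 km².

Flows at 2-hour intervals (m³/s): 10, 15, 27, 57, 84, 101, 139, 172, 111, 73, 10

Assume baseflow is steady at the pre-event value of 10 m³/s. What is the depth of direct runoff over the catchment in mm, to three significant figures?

d ≈ 62.5 mm

Direct runoff: 0.0, 5.0, 17.0, 47.0, 74.0, 91.0, 129.0, 162.0, 101.0, 63.0, 0.0 m³/s; ΣQ_DR = 689.0 m³/s.
V = ΣQ_DR · Δt = 689.0 × 7200 s = 4.961 × 10^6 m³.
Over A = 79.4 km², depth = V / A = 62.5 mm.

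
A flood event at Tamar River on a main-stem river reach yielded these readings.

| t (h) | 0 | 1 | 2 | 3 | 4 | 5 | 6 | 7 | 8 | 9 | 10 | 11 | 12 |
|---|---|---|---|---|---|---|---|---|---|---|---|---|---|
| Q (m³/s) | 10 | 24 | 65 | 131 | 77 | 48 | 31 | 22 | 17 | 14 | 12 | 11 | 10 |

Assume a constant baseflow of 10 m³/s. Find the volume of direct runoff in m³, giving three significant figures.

V ≈ 1.23 × 10^6 m³

Direct-runoff ordinates (Q − Q_b): 0.0, 14.0, 55.0, 121.0, 67.0, 38.0, 21.0, 12.0, 7.0, 4.0, 2.0, 1.0, 0.0 m³/s.
ΣQ_DR = 342.0 m³/s.
With Δt = 1 h = 3600 s, V = ΣQ_DR · Δt = 342.0 × 3600 = 1.23 × 10^6 m³.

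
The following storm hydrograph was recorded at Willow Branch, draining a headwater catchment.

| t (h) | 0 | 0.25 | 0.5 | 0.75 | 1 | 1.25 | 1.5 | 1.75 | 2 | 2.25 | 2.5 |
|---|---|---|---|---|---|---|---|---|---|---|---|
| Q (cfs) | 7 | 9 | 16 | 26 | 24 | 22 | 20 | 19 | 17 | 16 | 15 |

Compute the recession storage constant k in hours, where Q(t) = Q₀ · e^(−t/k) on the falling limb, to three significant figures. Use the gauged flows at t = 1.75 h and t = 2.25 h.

k ≈ 2.91 h

On the falling limb, Q drops from 19 to 16 cfs between t = 1.75 h and t = 2.25 h (Δt = 0.5 h).
k = −Δt / ln(Q₂/Q₁) = −0.5 / ln(16/19) = 2.91 h.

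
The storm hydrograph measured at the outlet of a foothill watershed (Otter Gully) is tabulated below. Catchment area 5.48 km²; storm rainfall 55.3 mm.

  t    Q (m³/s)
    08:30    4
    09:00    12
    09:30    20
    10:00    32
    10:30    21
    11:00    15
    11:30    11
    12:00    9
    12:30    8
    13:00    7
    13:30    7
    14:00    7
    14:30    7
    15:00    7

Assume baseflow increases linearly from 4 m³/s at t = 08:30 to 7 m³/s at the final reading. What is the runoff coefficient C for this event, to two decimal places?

C ≈ 0.53

ΣQ_DR = 90.00 m³/s; V = ΣQ_DR·Δt = 1.620 × 10^5 m³.
Runoff depth d = V / A = 29.56 mm.
C = d / P = 29.56 / 55.3 = 0.53.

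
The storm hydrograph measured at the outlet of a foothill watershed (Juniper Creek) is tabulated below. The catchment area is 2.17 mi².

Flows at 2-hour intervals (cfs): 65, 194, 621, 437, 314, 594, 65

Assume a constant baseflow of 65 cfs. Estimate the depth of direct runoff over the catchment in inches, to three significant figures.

d ≈ 2.62 in

Direct runoff: 0.0, 129.0, 556.0, 372.0, 249.0, 529.0, 0.0 cfs; ΣQ_DR = 1835 cfs.
V = ΣQ_DR · Δt = 1835 × 7200 s = 1.321 × 10^7 ft³.
Over A = 2.17 mi², depth = V / A = 2.62 in.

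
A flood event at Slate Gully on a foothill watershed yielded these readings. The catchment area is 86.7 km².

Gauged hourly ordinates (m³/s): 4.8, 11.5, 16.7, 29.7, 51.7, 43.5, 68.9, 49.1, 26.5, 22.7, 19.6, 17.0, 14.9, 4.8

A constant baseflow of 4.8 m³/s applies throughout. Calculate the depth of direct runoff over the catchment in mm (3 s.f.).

d ≈ 13.0 mm

Direct runoff: 0.0, 6.7, 11.9, 24.9, 46.9, 38.7, 64.1, 44.3, 21.7, 17.9, 14.8, 12.2, 10.1, 0.0 m³/s; ΣQ_DR = 314.2 m³/s.
V = ΣQ_DR · Δt = 314.2 × 3600 s = 1.131 × 10^6 m³.
Over A = 86.7 km², depth = V / A = 13.0 mm.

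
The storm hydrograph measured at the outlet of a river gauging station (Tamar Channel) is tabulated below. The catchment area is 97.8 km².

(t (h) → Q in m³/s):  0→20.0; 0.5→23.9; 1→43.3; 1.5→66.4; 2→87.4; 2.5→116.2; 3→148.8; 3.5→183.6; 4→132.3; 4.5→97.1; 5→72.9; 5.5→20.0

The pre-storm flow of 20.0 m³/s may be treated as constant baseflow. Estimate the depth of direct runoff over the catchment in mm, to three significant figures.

d ≈ 14.2 mm

Direct runoff: 0.0, 3.9, 23.3, 46.4, 67.4, 96.2, 128.8, 163.6, 112.3, 77.1, 52.9, 0.0 m³/s; ΣQ_DR = 771.9 m³/s.
V = ΣQ_DR · Δt = 771.9 × 1800 s = 1.389 × 10^6 m³.
Over A = 97.8 km², depth = V / A = 14.2 mm.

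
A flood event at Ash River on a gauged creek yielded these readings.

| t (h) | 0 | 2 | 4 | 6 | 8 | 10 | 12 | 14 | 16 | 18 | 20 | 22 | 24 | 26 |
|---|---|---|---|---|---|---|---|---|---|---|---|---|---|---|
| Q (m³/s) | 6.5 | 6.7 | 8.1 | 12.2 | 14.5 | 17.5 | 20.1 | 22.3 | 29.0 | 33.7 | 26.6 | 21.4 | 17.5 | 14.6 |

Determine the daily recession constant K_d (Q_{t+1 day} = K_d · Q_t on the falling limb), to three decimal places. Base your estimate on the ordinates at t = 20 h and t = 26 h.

K_d ≈ 0.091

Between t = 20 h and t = 26 h the flow falls from 26.6 to 14.6 m³/s over 3×2 h = 6 h.
Per-interval ratio K = (14.6/26.6)^(1/3) = 0.8188; K_d = K^(24/2) = 0.091.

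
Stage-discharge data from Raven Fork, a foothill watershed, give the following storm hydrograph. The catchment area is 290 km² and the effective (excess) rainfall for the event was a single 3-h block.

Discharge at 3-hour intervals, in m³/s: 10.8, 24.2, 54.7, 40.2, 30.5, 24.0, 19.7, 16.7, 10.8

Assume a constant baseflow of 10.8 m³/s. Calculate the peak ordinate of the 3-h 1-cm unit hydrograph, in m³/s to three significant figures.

U_p ≈ 87.7 m³/s

Direct runoff: 0.0, 13.4, 43.9, 29.4, 19.7, 13.2, 8.9, 5.9, 0.0 m³/s; ΣQ_DR = 134.4 m³/s, peak = 43.9 m³/s.
Runoff depth d = ΣQ_DR·Δt / A = 134.4 × 10800 / (290 km²) = 5.005 mm.
The 1-cm UH is the DRH scaled by (10 mm)/d, so U_p = 43.9 × 10/5.005 = 87.7 m³/s.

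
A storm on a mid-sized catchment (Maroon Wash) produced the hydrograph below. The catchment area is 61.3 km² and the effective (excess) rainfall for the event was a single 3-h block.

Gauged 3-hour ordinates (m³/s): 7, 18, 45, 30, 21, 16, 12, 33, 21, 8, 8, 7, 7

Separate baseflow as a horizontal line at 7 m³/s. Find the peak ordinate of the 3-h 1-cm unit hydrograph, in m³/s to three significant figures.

Direct runoff: 0.0, 11.0, 38.0, 23.0, 14.0, 9.0, 5.0, 26.0, 14.0, 1.0, 1.0, 0.0, 0.0 m³/s; ΣQ_DR = 142.0 m³/s, peak = 38.0 m³/s.
Runoff depth d = ΣQ_DR·Δt / A = 142.0 × 10800 / (61.3 km²) = 25.02 mm.
The 1-cm UH is the DRH scaled by (10 mm)/d, so U_p = 38.0 × 10/25.02 = 15.2 m³/s.

U_p ≈ 15.2 m³/s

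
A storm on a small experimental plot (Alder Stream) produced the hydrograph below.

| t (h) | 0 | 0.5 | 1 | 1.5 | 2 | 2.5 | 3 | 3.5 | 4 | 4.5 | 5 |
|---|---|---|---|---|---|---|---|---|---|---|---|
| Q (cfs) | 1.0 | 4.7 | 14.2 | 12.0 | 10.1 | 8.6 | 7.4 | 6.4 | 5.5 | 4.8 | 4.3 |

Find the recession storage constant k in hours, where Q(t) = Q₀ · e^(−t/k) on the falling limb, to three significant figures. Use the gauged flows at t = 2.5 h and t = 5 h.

On the falling limb, Q drops from 8.6 to 4.3 cfs between t = 2.5 h and t = 5 h (Δt = 2.5 h).
k = −Δt / ln(Q₂/Q₁) = −2.5 / ln(4.3/8.6) = 3.61 h.

k ≈ 3.61 h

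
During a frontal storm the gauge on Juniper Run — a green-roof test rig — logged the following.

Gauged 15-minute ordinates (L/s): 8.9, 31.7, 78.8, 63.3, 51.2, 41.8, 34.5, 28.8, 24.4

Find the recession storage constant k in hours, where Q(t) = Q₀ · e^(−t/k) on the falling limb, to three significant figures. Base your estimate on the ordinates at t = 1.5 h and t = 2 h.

On the falling limb, Q drops from 34.5 to 24.4 L/s between t = 1.5 h and t = 2 h (Δt = 0.5 h).
k = −Δt / ln(Q₂/Q₁) = −0.5 / ln(24.4/34.5) = 1.44 h.

k ≈ 1.44 h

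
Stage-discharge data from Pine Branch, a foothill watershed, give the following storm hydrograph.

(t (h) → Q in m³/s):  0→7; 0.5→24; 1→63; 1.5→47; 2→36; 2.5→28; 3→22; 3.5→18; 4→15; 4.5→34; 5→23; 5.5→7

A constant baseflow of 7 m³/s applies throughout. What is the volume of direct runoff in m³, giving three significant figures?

V ≈ 4.32 × 10^5 m³

Direct-runoff ordinates (Q − Q_b): 0.0, 17.0, 56.0, 40.0, 29.0, 21.0, 15.0, 11.0, 8.0, 27.0, 16.0, 0.0 m³/s.
ΣQ_DR = 240.0 m³/s.
With Δt = 0.5 h = 1800 s, V = ΣQ_DR · Δt = 240.0 × 1800 = 4.32 × 10^5 m³.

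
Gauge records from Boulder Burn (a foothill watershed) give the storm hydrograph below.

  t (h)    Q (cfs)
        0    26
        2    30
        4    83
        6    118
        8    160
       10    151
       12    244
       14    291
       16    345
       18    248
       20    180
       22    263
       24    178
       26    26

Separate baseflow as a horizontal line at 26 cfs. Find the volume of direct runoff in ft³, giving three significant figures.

V ≈ 1.42 × 10^7 ft³

Direct-runoff ordinates (Q − Q_b): 0.0, 4.0, 57.0, 92.0, 134.0, 125.0, 218.0, 265.0, 319.0, 222.0, 154.0, 237.0, 152.0, 0.0 cfs.
ΣQ_DR = 1979 cfs.
With Δt = 2 h = 7200 s, V = ΣQ_DR · Δt = 1979 × 7200 = 1.42 × 10^7 ft³.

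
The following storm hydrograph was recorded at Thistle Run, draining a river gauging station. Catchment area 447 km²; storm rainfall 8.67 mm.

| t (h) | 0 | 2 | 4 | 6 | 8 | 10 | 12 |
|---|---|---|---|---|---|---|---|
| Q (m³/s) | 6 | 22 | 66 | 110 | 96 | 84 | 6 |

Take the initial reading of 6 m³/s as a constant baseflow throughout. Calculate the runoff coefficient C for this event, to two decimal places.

C ≈ 0.65

ΣQ_DR = 348.0 m³/s; V = ΣQ_DR·Δt = 2.506 × 10^6 m³.
Runoff depth d = V / A = 5.605 mm.
C = d / P = 5.605 / 8.67 = 0.65.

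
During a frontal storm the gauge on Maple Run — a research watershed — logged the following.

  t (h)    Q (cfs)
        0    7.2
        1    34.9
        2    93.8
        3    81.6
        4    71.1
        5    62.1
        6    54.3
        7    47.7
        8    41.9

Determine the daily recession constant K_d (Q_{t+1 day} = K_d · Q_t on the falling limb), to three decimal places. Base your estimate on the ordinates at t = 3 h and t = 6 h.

K_d ≈ 0.038

Between t = 3 h and t = 6 h the flow falls from 81.6 to 54.3 cfs over 3×1 h = 3 h.
Per-interval ratio K = (54.3/81.6)^(1/3) = 0.8730; K_d = K^(24/1) = 0.038.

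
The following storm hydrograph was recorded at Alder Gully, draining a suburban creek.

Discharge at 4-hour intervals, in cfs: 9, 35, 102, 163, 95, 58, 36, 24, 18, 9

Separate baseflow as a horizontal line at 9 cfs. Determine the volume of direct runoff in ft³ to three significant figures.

V ≈ 6.61 × 10^6 ft³

Direct-runoff ordinates (Q − Q_b): 0.0, 26.0, 93.0, 154.0, 86.0, 49.0, 27.0, 15.0, 9.0, 0.0 cfs.
ΣQ_DR = 459.0 cfs.
With Δt = 4 h = 14400 s, V = ΣQ_DR · Δt = 459.0 × 14400 = 6.61 × 10^6 ft³.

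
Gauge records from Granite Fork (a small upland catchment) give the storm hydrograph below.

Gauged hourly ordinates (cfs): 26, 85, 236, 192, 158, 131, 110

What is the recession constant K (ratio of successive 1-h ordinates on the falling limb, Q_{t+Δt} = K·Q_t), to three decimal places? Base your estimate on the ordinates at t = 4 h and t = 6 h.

Using the recession-limb readings at t = 4 h and t = 6 h: Q falls from 158 to 110 cfs over 2 intervals.
K = (Q₂/Q₁)^(1/2) = (110/158)^(1/2) = 0.834.

K ≈ 0.834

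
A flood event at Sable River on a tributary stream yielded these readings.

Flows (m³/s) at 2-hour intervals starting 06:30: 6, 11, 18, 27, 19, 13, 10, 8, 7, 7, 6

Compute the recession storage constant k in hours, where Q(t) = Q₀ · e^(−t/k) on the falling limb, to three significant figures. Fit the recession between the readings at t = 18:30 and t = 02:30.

k ≈ 15.7 h

On the falling limb, Q drops from 10 to 6 m³/s between t = 18:30 and t = 02:30 (Δt = 8 h).
k = −Δt / ln(Q₂/Q₁) = −8 / ln(6/10) = 15.7 h.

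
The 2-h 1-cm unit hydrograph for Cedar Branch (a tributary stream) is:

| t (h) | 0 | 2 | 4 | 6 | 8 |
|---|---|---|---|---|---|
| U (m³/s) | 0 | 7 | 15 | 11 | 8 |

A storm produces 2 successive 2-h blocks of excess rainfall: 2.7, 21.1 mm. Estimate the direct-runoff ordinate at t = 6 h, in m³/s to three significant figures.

Q ≈ 34.6 m³/s

By discrete convolution, Q_j = Σ (P_i / 10 mm) · U_{j−i}.
At t = 6 h (j=3): Q = (2.7/10)·11 + (21.1/10)·15 = 34.6 m³/s.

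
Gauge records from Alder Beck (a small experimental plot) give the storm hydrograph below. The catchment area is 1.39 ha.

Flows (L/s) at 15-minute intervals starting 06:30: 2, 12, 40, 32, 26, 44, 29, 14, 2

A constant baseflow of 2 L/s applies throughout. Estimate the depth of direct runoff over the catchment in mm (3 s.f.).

d ≈ 11.8 mm

Direct runoff: 0.0, 10.0, 38.0, 30.0, 24.0, 42.0, 27.0, 12.0, 0.0 L/s; ΣQ_DR = 183.0 L/s.
V = ΣQ_DR · Δt = 183.0 × 900 s = 1.647 × 10^5 L.
Over A = 1.39 ha, depth = V / A = 11.8 mm.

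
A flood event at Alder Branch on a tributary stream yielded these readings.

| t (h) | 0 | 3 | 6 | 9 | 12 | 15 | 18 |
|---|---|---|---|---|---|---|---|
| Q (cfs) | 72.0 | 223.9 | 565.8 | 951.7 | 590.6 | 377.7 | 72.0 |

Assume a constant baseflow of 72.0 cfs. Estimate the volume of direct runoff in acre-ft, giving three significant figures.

Direct-runoff ordinates (Q − Q_b): 0.0, 151.9, 493.8, 879.7, 518.6, 305.7, 0.0 cfs.
ΣQ_DR = 2350 cfs.
With Δt = 3 h = 10800 s, V = ΣQ_DR · Δt = 2350 × 10800 = 2.54 × 10^7 ft³ = 583 acre-ft.

V ≈ 583 acre-ft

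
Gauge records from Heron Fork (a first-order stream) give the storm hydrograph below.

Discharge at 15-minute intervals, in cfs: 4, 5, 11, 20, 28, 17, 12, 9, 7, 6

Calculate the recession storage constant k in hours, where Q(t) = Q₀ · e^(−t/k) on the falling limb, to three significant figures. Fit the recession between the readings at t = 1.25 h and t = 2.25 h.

On the falling limb, Q drops from 17 to 6 cfs between t = 1.25 h and t = 2.25 h (Δt = 1 h).
k = −Δt / ln(Q₂/Q₁) = −1 / ln(6/17) = 0.960 h.

k ≈ 0.960 h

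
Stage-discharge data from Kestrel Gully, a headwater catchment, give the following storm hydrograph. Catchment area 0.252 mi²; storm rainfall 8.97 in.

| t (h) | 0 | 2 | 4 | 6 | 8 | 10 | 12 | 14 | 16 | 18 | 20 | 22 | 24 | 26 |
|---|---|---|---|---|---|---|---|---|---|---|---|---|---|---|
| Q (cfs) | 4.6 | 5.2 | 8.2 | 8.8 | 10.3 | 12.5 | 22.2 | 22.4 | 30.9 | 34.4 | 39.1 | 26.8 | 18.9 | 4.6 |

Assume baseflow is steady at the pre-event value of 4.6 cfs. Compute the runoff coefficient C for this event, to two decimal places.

C ≈ 0.25

ΣQ_DR = 184.5 cfs; V = ΣQ_DR·Δt = 1.328 × 10^6 ft³.
Runoff depth d = V / A = 2.269 in.
C = d / P = 2.269 / 8.97 = 0.25.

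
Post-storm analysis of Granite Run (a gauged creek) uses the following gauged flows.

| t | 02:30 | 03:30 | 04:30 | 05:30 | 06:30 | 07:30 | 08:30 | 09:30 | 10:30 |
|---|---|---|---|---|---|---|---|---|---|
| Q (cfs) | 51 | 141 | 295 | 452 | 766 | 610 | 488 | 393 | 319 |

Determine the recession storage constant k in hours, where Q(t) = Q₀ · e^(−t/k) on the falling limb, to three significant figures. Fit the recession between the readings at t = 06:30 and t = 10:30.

On the falling limb, Q drops from 766 to 319 cfs between t = 06:30 and t = 10:30 (Δt = 4 h).
k = −Δt / ln(Q₂/Q₁) = −4 / ln(319/766) = 4.57 h.

k ≈ 4.57 h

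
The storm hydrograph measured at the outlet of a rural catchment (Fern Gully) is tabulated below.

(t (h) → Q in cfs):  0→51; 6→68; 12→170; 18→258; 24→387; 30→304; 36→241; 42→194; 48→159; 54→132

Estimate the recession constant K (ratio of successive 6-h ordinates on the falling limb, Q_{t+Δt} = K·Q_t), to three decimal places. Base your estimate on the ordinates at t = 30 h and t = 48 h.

Using the recession-limb readings at t = 30 h and t = 48 h: Q falls from 304 to 159 cfs over 3 intervals.
K = (Q₂/Q₁)^(1/3) = (159/304)^(1/3) = 0.806.

K ≈ 0.806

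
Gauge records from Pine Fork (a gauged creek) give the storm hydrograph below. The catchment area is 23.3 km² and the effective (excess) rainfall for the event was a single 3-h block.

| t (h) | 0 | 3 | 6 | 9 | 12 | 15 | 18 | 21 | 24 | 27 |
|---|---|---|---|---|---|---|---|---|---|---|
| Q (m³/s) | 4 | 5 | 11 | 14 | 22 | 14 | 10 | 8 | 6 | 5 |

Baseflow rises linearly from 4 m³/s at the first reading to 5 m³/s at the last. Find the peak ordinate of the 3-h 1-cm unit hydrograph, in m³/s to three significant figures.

U_p ≈ 7.01 m³/s

Direct runoff: 0.00, 0.89, 6.78, 9.67, 17.56, 9.44, 5.33, 3.22, 1.11, 0.00 m³/s; ΣQ_DR = 54.00 m³/s, peak = 17.56 m³/s.
Runoff depth d = ΣQ_DR·Δt / A = 54.00 × 10800 / (23.3 km²) = 25.03 mm.
The 1-cm UH is the DRH scaled by (10 mm)/d, so U_p = 17.56 × 10/25.03 = 7.01 m³/s.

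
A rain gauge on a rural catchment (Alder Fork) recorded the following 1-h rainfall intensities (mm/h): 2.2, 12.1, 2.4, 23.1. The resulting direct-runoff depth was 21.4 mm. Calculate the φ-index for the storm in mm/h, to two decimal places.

Only the 2 blocks with intensity above φ contribute runoff: 12.1, 23.1 mm/h.
Σ(I−φ)·Δt = d  ⇒  (12.1+23.1 − 2φ)·1 = 21.4
φ = (35.20 − 21.4/1) / 2 = 6.90 mm/h.

φ ≈ 6.90 mm/h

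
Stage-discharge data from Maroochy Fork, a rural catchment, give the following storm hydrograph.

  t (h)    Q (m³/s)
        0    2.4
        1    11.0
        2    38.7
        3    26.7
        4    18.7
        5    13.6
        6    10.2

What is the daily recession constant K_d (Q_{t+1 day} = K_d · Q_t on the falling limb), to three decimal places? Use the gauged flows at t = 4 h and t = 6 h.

Between t = 4 h and t = 6 h the flow falls from 18.7 to 10.2 m³/s over 2×1 h = 2 h.
Per-interval ratio K = (10.2/18.7)^(1/2) = 0.7385; K_d = K^(24/1) = 0.001.

K_d ≈ 0.001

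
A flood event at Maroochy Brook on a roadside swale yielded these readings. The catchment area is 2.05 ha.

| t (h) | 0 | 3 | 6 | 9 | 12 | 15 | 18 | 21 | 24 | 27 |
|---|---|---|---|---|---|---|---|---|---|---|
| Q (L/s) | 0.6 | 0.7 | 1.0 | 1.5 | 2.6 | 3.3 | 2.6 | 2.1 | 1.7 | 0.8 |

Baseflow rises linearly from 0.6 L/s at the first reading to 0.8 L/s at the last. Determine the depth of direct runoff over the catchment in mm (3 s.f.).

Direct runoff: 0.00, 0.08, 0.36, 0.83, 1.91, 2.59, 1.87, 1.34, 0.92, 0.00 L/s; ΣQ_DR = 9.900 L/s.
V = ΣQ_DR · Δt = 9.900 × 10800 s = 1.069 × 10^5 L.
Over A = 2.05 ha, depth = V / A = 5.22 mm.

d ≈ 5.22 mm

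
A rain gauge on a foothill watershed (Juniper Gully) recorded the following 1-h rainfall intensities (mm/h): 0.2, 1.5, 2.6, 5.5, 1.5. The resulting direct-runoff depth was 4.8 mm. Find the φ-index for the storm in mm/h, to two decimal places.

φ ≈ 1.65 mm/h

Only the 2 blocks with intensity above φ contribute runoff: 2.6, 5.5 mm/h.
Σ(I−φ)·Δt = d  ⇒  (2.6+5.5 − 2φ)·1 = 4.8
φ = (8.100 − 4.8/1) / 2 = 1.65 mm/h.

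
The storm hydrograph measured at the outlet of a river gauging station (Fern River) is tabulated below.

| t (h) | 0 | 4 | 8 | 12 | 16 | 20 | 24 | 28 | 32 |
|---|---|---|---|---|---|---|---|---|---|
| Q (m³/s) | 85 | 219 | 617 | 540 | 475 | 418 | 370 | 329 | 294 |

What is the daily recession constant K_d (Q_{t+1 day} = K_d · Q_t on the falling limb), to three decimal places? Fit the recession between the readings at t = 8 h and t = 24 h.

Between t = 8 h and t = 24 h the flow falls from 617 to 370 m³/s over 4×4 h = 16 h.
Per-interval ratio K = (370/617)^(1/4) = 0.8800; K_d = K^(24/4) = 0.464.

K_d ≈ 0.464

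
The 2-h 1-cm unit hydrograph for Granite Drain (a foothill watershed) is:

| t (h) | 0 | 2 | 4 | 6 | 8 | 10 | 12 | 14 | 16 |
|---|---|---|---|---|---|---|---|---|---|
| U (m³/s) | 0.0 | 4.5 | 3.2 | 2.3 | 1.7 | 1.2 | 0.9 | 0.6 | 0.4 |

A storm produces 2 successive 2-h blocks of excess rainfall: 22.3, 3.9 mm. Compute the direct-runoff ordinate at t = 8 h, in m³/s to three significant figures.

Q ≈ 4.69 m³/s

By discrete convolution, Q_j = Σ (P_i / 10 mm) · U_{j−i}.
At t = 8 h (j=4): Q = (22.3/10)·1.7 + (3.9/10)·2.3 = 4.69 m³/s.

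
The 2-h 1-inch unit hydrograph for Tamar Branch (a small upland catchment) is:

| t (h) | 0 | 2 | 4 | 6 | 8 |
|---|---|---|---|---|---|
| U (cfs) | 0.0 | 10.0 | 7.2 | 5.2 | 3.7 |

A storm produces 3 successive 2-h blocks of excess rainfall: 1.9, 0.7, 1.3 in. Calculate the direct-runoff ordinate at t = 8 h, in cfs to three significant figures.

Q ≈ 20.0 cfs

By discrete convolution, Q_j = Σ (P_i / 1 in) · U_{j−i}.
At t = 8 h (j=4): Q = (1.9/1)·3.7 + (0.7/1)·5.2 + (1.3/1)·7.2 = 20.0 cfs.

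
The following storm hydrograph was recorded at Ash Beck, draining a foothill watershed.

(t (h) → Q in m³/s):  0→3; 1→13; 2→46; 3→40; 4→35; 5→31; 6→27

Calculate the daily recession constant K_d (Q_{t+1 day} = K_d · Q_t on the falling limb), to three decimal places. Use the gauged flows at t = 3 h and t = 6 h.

Between t = 3 h and t = 6 h the flow falls from 40 to 27 m³/s over 3×1 h = 3 h.
Per-interval ratio K = (27/40)^(1/3) = 0.8772; K_d = K^(24/1) = 0.043.

K_d ≈ 0.043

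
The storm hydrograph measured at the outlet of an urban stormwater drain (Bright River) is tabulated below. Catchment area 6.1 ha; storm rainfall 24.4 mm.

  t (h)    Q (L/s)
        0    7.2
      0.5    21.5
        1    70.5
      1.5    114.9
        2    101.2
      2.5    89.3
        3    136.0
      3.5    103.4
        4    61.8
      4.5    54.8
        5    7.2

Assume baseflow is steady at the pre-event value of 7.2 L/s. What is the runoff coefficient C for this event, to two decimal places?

C ≈ 0.83

ΣQ_DR = 688.6 L/s; V = ΣQ_DR·Δt = 1.239 × 10^6 L.
Runoff depth d = V / A = 20.32 mm.
C = d / P = 20.32 / 24.4 = 0.83.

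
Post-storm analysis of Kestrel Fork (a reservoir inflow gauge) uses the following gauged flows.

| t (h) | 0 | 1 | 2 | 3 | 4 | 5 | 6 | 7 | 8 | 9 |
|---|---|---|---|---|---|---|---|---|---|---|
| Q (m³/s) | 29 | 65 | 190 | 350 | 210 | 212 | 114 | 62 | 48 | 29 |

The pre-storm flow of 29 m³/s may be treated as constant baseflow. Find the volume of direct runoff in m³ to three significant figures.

V ≈ 3.67 × 10^6 m³

Direct-runoff ordinates (Q − Q_b): 0.0, 36.0, 161.0, 321.0, 181.0, 183.0, 85.0, 33.0, 19.0, 0.0 m³/s.
ΣQ_DR = 1019 m³/s.
With Δt = 1 h = 3600 s, V = ΣQ_DR · Δt = 1019 × 3600 = 3.67 × 10^6 m³.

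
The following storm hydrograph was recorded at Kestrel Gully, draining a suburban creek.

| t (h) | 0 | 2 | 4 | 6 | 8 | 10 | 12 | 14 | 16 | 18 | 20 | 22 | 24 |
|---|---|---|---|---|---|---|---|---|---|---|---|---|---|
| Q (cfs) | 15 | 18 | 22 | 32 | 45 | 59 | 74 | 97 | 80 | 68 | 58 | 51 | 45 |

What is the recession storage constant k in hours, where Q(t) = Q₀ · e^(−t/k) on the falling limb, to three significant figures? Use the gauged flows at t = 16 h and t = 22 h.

k ≈ 13.3 h

On the falling limb, Q drops from 80 to 51 cfs between t = 16 h and t = 22 h (Δt = 6 h).
k = −Δt / ln(Q₂/Q₁) = −6 / ln(51/80) = 13.3 h.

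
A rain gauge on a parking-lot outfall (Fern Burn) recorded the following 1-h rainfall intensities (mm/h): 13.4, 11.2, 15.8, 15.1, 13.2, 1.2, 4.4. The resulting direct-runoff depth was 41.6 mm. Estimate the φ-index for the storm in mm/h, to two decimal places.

Only the 5 blocks with intensity above φ contribute runoff: 13.4, 11.2, 15.8, 15.1, 13.2 mm/h.
Σ(I−φ)·Δt = d  ⇒  (13.4+11.2+15.8+15.1+13.2 − 5φ)·1 = 41.6
φ = (68.70 − 41.6/1) / 5 = 5.42 mm/h.

φ ≈ 5.42 mm/h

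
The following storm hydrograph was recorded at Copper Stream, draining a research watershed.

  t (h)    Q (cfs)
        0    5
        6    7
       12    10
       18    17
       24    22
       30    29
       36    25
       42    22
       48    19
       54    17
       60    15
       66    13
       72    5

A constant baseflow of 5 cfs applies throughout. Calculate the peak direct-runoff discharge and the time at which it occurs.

Subtracting baseflow gives direct-runoff ordinates: 0.0, 2.0, 5.0, 12.0, 17.0, 24.0, 20.0, 17.0, 14.0, 12.0, 10.0, 8.0, 0.0 cfs.
The maximum is 24.0 cfs, occurring at the reading for t = 30 h.

Q_p = 24.0 cfs at t = 30 h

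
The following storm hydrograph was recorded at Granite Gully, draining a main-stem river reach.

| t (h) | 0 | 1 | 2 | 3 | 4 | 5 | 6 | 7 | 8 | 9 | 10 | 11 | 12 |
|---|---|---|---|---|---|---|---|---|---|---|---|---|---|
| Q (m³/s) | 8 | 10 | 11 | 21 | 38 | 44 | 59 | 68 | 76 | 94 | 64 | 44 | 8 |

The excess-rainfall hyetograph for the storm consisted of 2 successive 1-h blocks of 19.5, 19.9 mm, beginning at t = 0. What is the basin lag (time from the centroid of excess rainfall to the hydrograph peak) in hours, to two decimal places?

t_L ≈ 7.99 h

Centroid of excess rainfall: t_c = Σ P_i·t̄_i / ΣP_i = 1.0051 h (block centres at 0.5, 1.5 h).
Hydrograph peak occurs at t = 9 h, so basin lag t_L = 9 − 1.0051 = 7.99 h.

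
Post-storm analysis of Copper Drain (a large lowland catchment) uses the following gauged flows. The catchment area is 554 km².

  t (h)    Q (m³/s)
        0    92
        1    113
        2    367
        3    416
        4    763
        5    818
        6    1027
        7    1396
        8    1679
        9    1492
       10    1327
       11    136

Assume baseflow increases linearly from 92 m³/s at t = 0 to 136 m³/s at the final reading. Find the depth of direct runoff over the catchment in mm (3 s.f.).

d ≈ 53.7 mm

Direct runoff: 0.00, 17.00, 267.00, 312.00, 655.00, 706.00, 911.00, 1276.00, 1555.00, 1364.00, 1195.00, 0.00 m³/s; ΣQ_DR = 8258 m³/s.
V = ΣQ_DR · Δt = 8258 × 3600 s = 2.973 × 10^7 m³.
Over A = 554 km², depth = V / A = 53.7 mm.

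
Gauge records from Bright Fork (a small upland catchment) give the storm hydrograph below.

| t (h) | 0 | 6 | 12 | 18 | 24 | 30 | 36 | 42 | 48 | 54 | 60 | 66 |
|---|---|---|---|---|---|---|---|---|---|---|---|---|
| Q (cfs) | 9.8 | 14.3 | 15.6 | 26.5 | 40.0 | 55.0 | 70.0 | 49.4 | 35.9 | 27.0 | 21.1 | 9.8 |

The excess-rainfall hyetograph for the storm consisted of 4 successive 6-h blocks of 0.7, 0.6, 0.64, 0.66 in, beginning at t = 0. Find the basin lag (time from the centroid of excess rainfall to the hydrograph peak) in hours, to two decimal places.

Centroid of excess rainfall: t_c = Σ P_i·t̄_i / ΣP_i = 11.9077 h (block centres at 3, 9, 15, 21 h).
Hydrograph peak occurs at t = 36 h, so basin lag t_L = 36 − 11.9077 = 24.09 h.

t_L ≈ 24.09 h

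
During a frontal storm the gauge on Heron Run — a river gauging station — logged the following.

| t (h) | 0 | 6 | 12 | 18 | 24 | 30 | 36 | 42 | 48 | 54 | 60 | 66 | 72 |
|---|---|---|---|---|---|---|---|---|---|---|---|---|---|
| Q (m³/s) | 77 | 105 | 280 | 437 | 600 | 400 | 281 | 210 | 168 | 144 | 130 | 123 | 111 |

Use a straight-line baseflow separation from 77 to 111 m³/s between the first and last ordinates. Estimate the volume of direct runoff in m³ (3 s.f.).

V ≈ 3.98 × 10^7 m³

Direct-runoff ordinates (Q − Q_b): 0.00, 25.17, 197.33, 351.50, 511.67, 308.83, 187.00, 113.17, 68.33, 41.50, 24.67, 14.83, 0.00 m³/s.
ΣQ_DR = 1844 m³/s.
With Δt = 6 h = 21600 s, V = ΣQ_DR · Δt = 1844 × 21600 = 3.98 × 10^7 m³.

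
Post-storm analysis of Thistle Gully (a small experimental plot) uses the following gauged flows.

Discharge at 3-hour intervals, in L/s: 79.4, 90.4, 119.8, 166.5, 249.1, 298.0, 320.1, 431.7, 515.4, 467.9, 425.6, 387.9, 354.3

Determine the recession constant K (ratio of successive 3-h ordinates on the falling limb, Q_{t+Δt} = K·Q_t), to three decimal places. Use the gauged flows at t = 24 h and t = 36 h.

K ≈ 0.911

Using the recession-limb readings at t = 24 h and t = 36 h: Q falls from 515.4 to 354.3 L/s over 4 intervals.
K = (Q₂/Q₁)^(1/4) = (354.3/515.4)^(1/4) = 0.911.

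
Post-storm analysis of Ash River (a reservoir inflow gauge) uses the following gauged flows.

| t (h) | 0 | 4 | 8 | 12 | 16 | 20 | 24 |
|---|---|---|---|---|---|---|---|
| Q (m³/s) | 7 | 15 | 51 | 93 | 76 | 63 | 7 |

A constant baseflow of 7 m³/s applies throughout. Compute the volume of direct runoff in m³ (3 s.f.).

Direct-runoff ordinates (Q − Q_b): 0.0, 8.0, 44.0, 86.0, 69.0, 56.0, 0.0 m³/s.
ΣQ_DR = 263.0 m³/s.
With Δt = 4 h = 14400 s, V = ΣQ_DR · Δt = 263.0 × 14400 = 3.79 × 10^6 m³.

V ≈ 3.79 × 10^6 m³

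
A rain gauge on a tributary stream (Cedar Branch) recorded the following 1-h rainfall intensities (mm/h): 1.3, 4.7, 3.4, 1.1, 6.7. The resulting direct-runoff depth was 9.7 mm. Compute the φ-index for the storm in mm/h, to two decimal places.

Only the 3 blocks with intensity above φ contribute runoff: 4.7, 3.4, 6.7 mm/h.
Σ(I−φ)·Δt = d  ⇒  (4.7+3.4+6.7 − 3φ)·1 = 9.7
φ = (14.80 − 9.7/1) / 3 = 1.70 mm/h.

φ ≈ 1.70 mm/h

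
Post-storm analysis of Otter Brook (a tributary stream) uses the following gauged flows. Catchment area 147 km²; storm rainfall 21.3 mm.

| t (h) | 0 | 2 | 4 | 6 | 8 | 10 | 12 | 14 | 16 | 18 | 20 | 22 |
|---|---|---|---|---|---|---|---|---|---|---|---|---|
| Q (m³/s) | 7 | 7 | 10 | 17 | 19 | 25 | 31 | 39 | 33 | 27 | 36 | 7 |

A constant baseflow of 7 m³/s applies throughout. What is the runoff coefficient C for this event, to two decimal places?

C ≈ 0.40

ΣQ_DR = 174.0 m³/s; V = ΣQ_DR·Δt = 1.253 × 10^6 m³.
Runoff depth d = V / A = 8.522 mm.
C = d / P = 8.522 / 21.3 = 0.40.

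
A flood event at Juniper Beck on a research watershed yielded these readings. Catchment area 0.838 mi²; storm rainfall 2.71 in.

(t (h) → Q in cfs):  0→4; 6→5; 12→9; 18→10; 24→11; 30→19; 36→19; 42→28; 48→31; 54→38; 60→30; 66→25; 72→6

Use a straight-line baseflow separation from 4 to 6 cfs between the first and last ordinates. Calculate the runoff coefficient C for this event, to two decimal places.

ΣQ_DR = 170.0 cfs; V = ΣQ_DR·Δt = 3.672 × 10^6 ft³.
Runoff depth d = V / A = 1.886 in.
C = d / P = 1.886 / 2.71 = 0.70.

C ≈ 0.70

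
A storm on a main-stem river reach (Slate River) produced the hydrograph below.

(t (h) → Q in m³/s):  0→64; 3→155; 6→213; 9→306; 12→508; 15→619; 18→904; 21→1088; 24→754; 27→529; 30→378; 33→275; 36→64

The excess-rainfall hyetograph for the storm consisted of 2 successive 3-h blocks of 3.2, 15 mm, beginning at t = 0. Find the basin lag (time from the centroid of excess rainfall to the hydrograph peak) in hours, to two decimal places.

t_L ≈ 17.03 h

Centroid of excess rainfall: t_c = Σ P_i·t̄_i / ΣP_i = 3.9725 h (block centres at 1.5, 4.5 h).
Hydrograph peak occurs at t = 21 h, so basin lag t_L = 21 − 3.9725 = 17.03 h.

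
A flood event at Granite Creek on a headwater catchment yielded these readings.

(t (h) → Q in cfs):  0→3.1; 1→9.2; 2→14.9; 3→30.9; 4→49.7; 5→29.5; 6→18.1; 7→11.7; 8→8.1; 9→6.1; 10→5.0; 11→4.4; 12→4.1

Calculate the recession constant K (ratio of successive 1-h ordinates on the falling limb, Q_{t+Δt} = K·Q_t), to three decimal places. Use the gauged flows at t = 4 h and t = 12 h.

Using the recession-limb readings at t = 4 h and t = 12 h: Q falls from 49.7 to 4.1 cfs over 8 intervals.
K = (Q₂/Q₁)^(1/8) = (4.1/49.7)^(1/8) = 0.732.

K ≈ 0.732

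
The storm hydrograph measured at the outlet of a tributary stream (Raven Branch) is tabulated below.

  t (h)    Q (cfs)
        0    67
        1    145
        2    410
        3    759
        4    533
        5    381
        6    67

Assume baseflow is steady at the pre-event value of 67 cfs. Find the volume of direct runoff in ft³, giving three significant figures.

Direct-runoff ordinates (Q − Q_b): 0.0, 78.0, 343.0, 692.0, 466.0, 314.0, 0.0 cfs.
ΣQ_DR = 1893 cfs.
With Δt = 1 h = 3600 s, V = ΣQ_DR · Δt = 1893 × 3600 = 6.81 × 10^6 ft³.

V ≈ 6.81 × 10^6 ft³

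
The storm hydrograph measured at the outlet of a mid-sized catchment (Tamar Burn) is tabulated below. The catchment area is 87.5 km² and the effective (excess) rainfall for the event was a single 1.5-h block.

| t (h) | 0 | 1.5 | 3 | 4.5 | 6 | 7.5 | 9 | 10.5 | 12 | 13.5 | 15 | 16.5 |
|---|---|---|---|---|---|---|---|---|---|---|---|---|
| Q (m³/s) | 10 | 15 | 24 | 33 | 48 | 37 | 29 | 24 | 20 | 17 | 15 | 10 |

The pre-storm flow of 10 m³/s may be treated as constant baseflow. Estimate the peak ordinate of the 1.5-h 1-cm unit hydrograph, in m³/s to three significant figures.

U_p ≈ 38.0 m³/s

Direct runoff: 0.0, 5.0, 14.0, 23.0, 38.0, 27.0, 19.0, 14.0, 10.0, 7.0, 5.0, 0.0 m³/s; ΣQ_DR = 162.0 m³/s, peak = 38.0 m³/s.
Runoff depth d = ΣQ_DR·Δt / A = 162.0 × 5400 / (87.5 km²) = 9.998 mm.
The 1-cm UH is the DRH scaled by (10 mm)/d, so U_p = 38.0 × 10/9.998 = 38.0 m³/s.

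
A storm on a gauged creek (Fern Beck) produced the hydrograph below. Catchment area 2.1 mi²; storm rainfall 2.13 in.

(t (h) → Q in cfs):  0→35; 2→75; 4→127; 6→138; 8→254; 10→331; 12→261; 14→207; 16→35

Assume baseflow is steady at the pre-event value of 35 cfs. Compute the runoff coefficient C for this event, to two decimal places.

ΣQ_DR = 1148 cfs; V = ΣQ_DR·Δt = 8.266 × 10^6 ft³.
Runoff depth d = V / A = 1.694 in.
C = d / P = 1.694 / 2.13 = 0.80.

C ≈ 0.80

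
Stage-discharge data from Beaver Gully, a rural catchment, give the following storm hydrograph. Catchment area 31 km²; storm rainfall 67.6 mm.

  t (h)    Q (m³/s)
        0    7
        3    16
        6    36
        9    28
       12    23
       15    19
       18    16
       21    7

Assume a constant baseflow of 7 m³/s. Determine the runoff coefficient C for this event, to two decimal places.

C ≈ 0.49

ΣQ_DR = 96.00 m³/s; V = ΣQ_DR·Δt = 1.037 × 10^6 m³.
Runoff depth d = V / A = 33.45 mm.
C = d / P = 33.45 / 67.6 = 0.49.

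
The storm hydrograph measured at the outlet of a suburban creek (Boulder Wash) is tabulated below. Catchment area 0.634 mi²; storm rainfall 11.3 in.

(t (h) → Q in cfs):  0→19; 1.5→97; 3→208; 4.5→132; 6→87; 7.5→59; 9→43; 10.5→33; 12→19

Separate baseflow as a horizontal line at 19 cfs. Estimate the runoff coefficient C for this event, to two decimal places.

ΣQ_DR = 526.0 cfs; V = ΣQ_DR·Δt = 2.840 × 10^6 ft³.
Runoff depth d = V / A = 1.928 in.
C = d / P = 1.928 / 11.3 = 0.17.

C ≈ 0.17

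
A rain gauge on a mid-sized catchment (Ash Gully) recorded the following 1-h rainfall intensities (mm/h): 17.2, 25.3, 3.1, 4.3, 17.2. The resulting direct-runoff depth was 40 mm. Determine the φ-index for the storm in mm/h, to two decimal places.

φ ≈ 6.57 mm/h

Only the 3 blocks with intensity above φ contribute runoff: 17.2, 25.3, 17.2 mm/h.
Σ(I−φ)·Δt = d  ⇒  (17.2+25.3+17.2 − 3φ)·1 = 40
φ = (59.70 − 40/1) / 3 = 6.57 mm/h.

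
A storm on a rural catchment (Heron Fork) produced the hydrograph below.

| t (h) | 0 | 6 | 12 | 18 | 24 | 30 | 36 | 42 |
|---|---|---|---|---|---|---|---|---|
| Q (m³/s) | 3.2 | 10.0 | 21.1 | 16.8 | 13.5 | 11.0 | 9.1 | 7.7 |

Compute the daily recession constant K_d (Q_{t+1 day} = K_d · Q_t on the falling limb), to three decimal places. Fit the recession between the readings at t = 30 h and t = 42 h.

K_d ≈ 0.490

Between t = 30 h and t = 42 h the flow falls from 11.0 to 7.7 m³/s over 2×6 h = 12 h.
Per-interval ratio K = (7.7/11.0)^(1/2) = 0.8367; K_d = K^(24/6) = 0.490.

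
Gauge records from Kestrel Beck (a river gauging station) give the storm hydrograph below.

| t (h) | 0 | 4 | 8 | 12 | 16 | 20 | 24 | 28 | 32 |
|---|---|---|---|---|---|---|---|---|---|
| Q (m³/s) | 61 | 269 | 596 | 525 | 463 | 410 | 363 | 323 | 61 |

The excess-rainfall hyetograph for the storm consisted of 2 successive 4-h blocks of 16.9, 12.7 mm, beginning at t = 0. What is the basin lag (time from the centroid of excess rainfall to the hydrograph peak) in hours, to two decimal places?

Centroid of excess rainfall: t_c = Σ P_i·t̄_i / ΣP_i = 3.7162 h (block centres at 2, 6 h).
Hydrograph peak occurs at t = 8 h, so basin lag t_L = 8 − 3.7162 = 4.28 h.

t_L ≈ 4.28 h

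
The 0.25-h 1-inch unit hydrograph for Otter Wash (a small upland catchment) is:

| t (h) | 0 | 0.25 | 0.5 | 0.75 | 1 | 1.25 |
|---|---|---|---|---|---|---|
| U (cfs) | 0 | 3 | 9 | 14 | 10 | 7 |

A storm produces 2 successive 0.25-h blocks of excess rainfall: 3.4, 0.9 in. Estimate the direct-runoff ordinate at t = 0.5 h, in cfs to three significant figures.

By discrete convolution, Q_j = Σ (P_i / 1 in) · U_{j−i}.
At t = 0.5 h (j=2): Q = (3.4/1)·9 + (0.9/1)·3 = 33.3 cfs.

Q ≈ 33.3 cfs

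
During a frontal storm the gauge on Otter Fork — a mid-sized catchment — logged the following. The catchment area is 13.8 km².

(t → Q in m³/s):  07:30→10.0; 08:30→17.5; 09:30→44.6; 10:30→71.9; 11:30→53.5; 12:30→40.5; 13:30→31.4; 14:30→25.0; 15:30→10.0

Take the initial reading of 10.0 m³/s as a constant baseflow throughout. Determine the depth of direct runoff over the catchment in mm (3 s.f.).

Direct runoff: 0.0, 7.5, 34.6, 61.9, 43.5, 30.5, 21.4, 15.0, 0.0 m³/s; ΣQ_DR = 214.4 m³/s.
V = ΣQ_DR · Δt = 214.4 × 3600 s = 7.718 × 10^5 m³.
Over A = 13.8 km², depth = V / A = 55.9 mm.

d ≈ 55.9 mm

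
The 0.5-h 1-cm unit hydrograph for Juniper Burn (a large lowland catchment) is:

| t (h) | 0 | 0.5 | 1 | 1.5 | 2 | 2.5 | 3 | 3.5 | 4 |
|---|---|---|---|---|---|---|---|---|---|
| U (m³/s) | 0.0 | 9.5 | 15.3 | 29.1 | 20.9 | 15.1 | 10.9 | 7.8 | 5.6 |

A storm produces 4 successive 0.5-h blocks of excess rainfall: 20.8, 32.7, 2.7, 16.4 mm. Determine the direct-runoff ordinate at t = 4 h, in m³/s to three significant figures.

By discrete convolution, Q_j = Σ (P_i / 10 mm) · U_{j−i}.
At t = 4 h (j=8): Q = (20.8/10)·5.6 + (32.7/10)·7.8 + (2.7/10)·10.9 + (16.4/10)·15.1 = 64.9 m³/s.

Q ≈ 64.9 m³/s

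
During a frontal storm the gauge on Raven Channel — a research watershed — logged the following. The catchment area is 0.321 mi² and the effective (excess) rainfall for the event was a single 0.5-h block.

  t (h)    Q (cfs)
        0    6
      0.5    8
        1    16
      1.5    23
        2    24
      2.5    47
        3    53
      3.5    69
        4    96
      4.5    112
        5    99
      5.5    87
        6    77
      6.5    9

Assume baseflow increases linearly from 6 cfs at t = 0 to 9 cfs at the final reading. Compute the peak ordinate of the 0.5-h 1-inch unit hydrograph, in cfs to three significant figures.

U_p ≈ 69.3 cfs

Direct runoff: 0.00, 1.77, 9.54, 16.31, 17.08, 39.85, 45.62, 61.38, 88.15, 103.92, 90.69, 78.46, 68.23, 0.00 cfs; ΣQ_DR = 621.0 cfs, peak = 103.92 cfs.
Runoff depth d = ΣQ_DR·Δt / A = 621.0 × 1800 / (0.321 mi²) = 1.499 in.
The 1-inch UH is the DRH scaled by (1 in)/d, so U_p = 103.92 × 1/1.499 = 69.3 cfs.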